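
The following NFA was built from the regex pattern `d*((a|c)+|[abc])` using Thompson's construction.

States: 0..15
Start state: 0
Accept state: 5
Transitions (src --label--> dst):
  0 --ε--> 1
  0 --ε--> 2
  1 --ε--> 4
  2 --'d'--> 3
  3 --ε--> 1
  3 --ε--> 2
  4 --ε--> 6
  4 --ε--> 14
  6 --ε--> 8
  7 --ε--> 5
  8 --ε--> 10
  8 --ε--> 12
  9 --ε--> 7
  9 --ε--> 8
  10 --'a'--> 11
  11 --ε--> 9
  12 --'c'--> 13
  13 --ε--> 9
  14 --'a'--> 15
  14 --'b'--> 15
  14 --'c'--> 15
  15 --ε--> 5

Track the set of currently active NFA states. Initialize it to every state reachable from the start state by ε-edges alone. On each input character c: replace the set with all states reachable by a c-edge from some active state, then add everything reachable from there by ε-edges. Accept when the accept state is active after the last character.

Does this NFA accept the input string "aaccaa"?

Answer: ACCEPT

Derivation:
initial (ε-close {0}): {0,1,2,4,6,8,10,12,14}
'a' @ 1: {5,7,8,9,10,11,12,15}  ✓accept
'a' @ 2: {5,7,8,9,10,11,12}  ✓accept
'c' @ 3: {5,7,8,9,10,12,13}  ✓accept
'c' @ 4: {5,7,8,9,10,12,13}  ✓accept
'a' @ 5: {5,7,8,9,10,11,12}  ✓accept
'a' @ 6: {5,7,8,9,10,11,12}  ✓accept
final: {5,7,8,9,10,11,12}; accept 5 in set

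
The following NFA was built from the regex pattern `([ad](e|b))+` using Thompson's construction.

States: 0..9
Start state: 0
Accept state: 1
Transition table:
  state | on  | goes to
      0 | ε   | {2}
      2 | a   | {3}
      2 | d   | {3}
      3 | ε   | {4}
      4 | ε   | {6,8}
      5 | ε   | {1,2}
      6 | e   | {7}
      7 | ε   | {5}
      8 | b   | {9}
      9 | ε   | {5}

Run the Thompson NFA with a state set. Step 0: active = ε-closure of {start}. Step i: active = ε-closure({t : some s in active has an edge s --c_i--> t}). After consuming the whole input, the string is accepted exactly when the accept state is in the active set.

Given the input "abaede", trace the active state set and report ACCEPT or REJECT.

initial (ε-close {0}): {0,2}
'a' @ 1: {3,4,6,8}
'b' @ 2: {1,2,5,9}  ✓accept
'a' @ 3: {3,4,6,8}
'e' @ 4: {1,2,5,7}  ✓accept
'd' @ 5: {3,4,6,8}
'e' @ 6: {1,2,5,7}  ✓accept
end set {1,2,5,7} — state 1 in

Answer: ACCEPT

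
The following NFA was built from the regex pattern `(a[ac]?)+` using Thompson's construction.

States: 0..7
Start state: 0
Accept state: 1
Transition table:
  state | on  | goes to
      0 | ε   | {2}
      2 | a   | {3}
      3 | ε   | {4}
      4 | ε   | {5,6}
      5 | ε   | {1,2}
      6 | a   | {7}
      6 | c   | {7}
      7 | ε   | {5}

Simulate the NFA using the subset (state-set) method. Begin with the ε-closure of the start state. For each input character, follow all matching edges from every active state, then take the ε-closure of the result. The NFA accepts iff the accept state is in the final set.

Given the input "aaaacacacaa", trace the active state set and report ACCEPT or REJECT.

Answer: ACCEPT

Steps:
S₀ = ε-closure({0}) = {0,2}
'a' @ 1: {1,2,3,4,5,6}  ✓accept
'a' @ 2: {1,2,3,4,5,6,7}  ✓accept
'a' @ 3: {1,2,3,4,5,6,7}  ✓accept
'a' @ 4: {1,2,3,4,5,6,7}  ✓accept
'c' @ 5: {1,2,5,7}  ✓accept
'a' @ 6: {1,2,3,4,5,6}  ✓accept
'c' @ 7: {1,2,5,7}  ✓accept
'a' @ 8: {1,2,3,4,5,6}  ✓accept
'c' @ 9: {1,2,5,7}  ✓accept
'a' @ 10: {1,2,3,4,5,6}  ✓accept
'a' @ 11: {1,2,3,4,5,6,7}  ✓accept
end set {1,2,3,4,5,6,7} — state 1 in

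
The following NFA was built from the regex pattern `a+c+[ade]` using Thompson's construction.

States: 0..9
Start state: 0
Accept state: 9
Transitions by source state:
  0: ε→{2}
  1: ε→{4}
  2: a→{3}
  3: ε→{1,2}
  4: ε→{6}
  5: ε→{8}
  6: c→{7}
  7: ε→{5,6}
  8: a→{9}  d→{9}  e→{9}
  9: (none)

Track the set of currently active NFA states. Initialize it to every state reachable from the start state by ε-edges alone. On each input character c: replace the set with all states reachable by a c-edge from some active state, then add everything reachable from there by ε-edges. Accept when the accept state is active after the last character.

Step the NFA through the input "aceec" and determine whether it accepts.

Answer: REJECT

Steps:
S₀ = ε-closure({0}) = {0,2}
'a' @ 1: {1,2,3,4,6}
'c' @ 2: {5,6,7,8}
'e' @ 3: {9}  [accepting]
'e' @ 4: {}  — no active states
rest 'c' ignored (set empty)
final: {}; accept 9 not in set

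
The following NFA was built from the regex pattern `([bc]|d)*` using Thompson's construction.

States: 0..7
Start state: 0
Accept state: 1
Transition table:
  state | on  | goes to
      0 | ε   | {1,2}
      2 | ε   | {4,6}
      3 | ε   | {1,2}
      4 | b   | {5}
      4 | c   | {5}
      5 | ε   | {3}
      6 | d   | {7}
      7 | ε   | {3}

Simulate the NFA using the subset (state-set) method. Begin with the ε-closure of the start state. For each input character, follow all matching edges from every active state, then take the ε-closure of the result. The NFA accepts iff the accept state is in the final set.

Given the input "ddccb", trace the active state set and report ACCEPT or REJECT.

Answer: ACCEPT

Trace:
S₀ = ε-closure({0}) = {0,1,2,4,6}
'd' @ 1: {1,2,3,4,6,7}  (accept∈set)
'd' @ 2: {1,2,3,4,6,7}  (accept∈set)
'c' @ 3: {1,2,3,4,5,6}  (accept∈set)
'c' @ 4: {1,2,3,4,5,6}  (accept∈set)
'b' @ 5: {1,2,3,4,5,6}  (accept∈set)
final: {1,2,3,4,5,6}; accept 1 in set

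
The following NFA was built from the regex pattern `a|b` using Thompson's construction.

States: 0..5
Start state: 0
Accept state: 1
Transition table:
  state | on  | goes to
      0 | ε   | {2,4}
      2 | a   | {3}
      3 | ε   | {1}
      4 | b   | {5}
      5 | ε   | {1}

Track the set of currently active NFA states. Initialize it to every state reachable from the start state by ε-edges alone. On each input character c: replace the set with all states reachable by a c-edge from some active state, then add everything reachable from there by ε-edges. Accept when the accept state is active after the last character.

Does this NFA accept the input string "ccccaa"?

initial (ε-close {0}): {0,2,4}
'c' @ 1: {}  — no active states
rest 'cccaa' ignored (set empty)
final: {}; accept 1 not in set

Answer: REJECT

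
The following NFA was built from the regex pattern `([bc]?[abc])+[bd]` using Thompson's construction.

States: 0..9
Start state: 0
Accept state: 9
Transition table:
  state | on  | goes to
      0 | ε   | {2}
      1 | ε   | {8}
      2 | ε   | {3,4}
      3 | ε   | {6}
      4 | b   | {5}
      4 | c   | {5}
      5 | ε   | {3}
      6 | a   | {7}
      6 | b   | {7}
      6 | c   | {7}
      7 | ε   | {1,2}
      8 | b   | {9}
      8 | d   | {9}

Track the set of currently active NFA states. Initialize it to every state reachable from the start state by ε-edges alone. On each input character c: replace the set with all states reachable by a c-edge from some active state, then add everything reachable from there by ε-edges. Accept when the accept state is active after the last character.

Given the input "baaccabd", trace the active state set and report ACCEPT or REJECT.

start: ε-closure({0}) = {0,2,3,4,6}
'b' @ 1: {1,2,3,4,5,6,7,8}
'a' @ 2: {1,2,3,4,6,7,8}
'a' @ 3: {1,2,3,4,6,7,8}
'c' @ 4: {1,2,3,4,5,6,7,8}
'c' @ 5: {1,2,3,4,5,6,7,8}
'a' @ 6: {1,2,3,4,6,7,8}
'b' @ 7: {1,2,3,4,5,6,7,8,9}  [accepting]
'd' @ 8: {9}  [accepting]
end set {9} — state 9 in

Answer: ACCEPT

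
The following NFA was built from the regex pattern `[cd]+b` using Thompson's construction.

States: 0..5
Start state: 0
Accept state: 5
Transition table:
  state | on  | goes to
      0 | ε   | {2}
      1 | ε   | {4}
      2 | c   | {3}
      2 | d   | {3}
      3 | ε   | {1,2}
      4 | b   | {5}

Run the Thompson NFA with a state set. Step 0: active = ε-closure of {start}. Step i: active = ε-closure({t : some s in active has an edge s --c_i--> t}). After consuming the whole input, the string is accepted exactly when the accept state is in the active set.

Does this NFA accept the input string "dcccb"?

start: ε-closure({0}) = {0,2}
'd' @ 1: {1,2,3,4}
'c' @ 2: {1,2,3,4}
'c' @ 3: {1,2,3,4}
'c' @ 4: {1,2,3,4}
'b' @ 5: {5}  (accept∈set)
end set {5} — state 5 in

Answer: ACCEPT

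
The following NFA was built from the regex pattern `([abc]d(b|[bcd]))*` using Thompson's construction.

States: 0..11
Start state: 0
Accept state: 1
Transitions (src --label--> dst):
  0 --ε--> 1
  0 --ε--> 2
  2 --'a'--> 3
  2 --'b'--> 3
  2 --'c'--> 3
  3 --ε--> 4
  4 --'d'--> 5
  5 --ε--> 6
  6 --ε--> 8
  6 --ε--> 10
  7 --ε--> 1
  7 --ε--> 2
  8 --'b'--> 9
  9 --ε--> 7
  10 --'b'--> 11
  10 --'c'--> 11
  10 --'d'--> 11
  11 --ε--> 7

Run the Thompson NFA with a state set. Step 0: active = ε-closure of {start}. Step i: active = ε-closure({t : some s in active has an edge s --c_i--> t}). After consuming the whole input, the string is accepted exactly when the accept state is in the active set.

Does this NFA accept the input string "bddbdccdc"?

initial (ε-close {0}): {0,1,2}
'b' @ 1: {3,4}
'd' @ 2: {5,6,8,10}
'd' @ 3: {1,2,7,11}  (accept∈set)
'b' @ 4: {3,4}
'd' @ 5: {5,6,8,10}
'c' @ 6: {1,2,7,11}  (accept∈set)
'c' @ 7: {3,4}
'd' @ 8: {5,6,8,10}
'c' @ 9: {1,2,7,11}  (accept∈set)
end set {1,2,7,11} — state 1 in

Answer: ACCEPT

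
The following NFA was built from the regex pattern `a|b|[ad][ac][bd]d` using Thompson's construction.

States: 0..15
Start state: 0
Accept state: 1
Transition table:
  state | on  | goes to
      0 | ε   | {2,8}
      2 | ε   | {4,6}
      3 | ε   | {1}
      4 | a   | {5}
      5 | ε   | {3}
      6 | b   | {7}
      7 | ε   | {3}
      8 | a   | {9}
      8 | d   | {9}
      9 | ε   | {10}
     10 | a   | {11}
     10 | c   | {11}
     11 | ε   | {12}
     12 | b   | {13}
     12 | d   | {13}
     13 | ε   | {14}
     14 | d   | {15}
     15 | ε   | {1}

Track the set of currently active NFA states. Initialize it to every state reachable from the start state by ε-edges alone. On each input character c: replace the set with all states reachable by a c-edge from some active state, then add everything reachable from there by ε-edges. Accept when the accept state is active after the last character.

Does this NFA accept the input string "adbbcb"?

Answer: REJECT

Trace:
S₀ = ε-closure({0}) = {0,2,4,6,8}
'a' @ 1: {1,3,5,9,10}  (accept∈set)
'd' @ 2: {}  — no active states
rest 'bbcb' ignored (set empty)
final: {}; accept 1 not in set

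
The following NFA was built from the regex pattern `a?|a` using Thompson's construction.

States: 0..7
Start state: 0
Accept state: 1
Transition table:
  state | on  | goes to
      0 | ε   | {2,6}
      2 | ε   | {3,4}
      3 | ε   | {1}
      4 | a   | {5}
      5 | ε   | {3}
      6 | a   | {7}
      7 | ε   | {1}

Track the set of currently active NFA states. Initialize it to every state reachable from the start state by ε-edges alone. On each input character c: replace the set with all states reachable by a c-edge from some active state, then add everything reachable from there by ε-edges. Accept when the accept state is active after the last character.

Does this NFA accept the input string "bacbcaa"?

Answer: REJECT

Steps:
S₀ = ε-closure({0}) = {0,1,2,3,4,6}
'b' @ 1: {}  — no active states
rest 'acbcaa' ignored (set empty)
final: {}; accept 1 not in set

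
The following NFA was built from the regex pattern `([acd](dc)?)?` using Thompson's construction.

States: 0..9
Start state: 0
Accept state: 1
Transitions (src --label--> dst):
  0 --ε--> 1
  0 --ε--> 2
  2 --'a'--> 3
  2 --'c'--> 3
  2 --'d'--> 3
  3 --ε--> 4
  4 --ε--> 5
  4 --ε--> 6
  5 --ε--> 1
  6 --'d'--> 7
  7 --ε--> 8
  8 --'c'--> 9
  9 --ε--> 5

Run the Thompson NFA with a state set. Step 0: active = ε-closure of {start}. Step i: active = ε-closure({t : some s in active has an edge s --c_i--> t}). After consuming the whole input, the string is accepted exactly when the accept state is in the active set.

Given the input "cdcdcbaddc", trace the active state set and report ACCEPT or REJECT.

Answer: REJECT

Trace:
start: ε-closure({0}) = {0,1,2}
'c' @ 1: {1,3,4,5,6}  ✓accept
'd' @ 2: {7,8}
'c' @ 3: {1,5,9}  ✓accept
'd' @ 4: {}  — state set empty
rest 'cbaddc' ignored (set empty)
after full input: {}  (accept=1 not in)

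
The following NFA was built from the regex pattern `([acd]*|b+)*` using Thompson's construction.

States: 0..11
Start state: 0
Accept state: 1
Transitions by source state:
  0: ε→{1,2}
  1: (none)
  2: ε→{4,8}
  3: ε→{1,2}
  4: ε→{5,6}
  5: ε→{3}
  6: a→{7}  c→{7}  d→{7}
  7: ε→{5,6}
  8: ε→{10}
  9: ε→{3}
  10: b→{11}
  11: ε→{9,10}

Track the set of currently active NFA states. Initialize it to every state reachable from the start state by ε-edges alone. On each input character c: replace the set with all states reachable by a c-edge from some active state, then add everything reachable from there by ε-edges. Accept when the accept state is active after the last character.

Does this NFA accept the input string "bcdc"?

Answer: ACCEPT

Steps:
S₀ = ε-closure({0}) = {0,1,2,3,4,5,6,8,10}
'b' @ 1: {1,2,3,4,5,6,8,9,10,11}  (accept∈set)
'c' @ 2: {1,2,3,4,5,6,7,8,10}  (accept∈set)
'd' @ 3: {1,2,3,4,5,6,7,8,10}  (accept∈set)
'c' @ 4: {1,2,3,4,5,6,7,8,10}  (accept∈set)
after full input: {1,2,3,4,5,6,7,8,10}  (accept=1 in)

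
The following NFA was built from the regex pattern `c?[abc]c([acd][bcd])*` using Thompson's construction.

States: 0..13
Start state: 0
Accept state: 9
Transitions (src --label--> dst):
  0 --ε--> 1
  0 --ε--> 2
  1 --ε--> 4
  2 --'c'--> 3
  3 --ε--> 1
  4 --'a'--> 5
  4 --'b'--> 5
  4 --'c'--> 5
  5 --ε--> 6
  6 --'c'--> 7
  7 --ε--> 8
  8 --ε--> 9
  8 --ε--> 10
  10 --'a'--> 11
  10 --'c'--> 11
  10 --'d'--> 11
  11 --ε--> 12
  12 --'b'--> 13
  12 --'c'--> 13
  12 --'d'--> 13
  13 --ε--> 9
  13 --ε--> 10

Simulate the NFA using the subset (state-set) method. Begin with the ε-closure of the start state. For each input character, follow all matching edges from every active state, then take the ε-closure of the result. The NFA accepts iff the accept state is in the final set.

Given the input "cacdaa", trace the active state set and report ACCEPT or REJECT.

Answer: REJECT

Derivation:
initial (ε-close {0}): {0,1,2,4}
'c' @ 1: {1,3,4,5,6}
'a' @ 2: {5,6}
'c' @ 3: {7,8,9,10}  (accept∈set)
'd' @ 4: {11,12}
'a' @ 5: {}  — state set empty
rest 'a' ignored (set empty)
end set {} — state 9 not in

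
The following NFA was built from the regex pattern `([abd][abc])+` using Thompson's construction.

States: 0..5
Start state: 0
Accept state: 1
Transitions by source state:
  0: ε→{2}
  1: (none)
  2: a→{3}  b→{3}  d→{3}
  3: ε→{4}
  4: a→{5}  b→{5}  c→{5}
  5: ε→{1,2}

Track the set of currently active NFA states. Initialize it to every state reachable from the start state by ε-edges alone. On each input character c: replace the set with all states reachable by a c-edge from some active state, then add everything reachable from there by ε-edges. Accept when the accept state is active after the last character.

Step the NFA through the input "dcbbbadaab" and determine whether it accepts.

start: ε-closure({0}) = {0,2}
'd' @ 1: {3,4}
'c' @ 2: {1,2,5}  (accept∈set)
'b' @ 3: {3,4}
'b' @ 4: {1,2,5}  (accept∈set)
'b' @ 5: {3,4}
'a' @ 6: {1,2,5}  (accept∈set)
'd' @ 7: {3,4}
'a' @ 8: {1,2,5}  (accept∈set)
'a' @ 9: {3,4}
'b' @ 10: {1,2,5}  (accept∈set)
end set {1,2,5} — state 1 in

Answer: ACCEPT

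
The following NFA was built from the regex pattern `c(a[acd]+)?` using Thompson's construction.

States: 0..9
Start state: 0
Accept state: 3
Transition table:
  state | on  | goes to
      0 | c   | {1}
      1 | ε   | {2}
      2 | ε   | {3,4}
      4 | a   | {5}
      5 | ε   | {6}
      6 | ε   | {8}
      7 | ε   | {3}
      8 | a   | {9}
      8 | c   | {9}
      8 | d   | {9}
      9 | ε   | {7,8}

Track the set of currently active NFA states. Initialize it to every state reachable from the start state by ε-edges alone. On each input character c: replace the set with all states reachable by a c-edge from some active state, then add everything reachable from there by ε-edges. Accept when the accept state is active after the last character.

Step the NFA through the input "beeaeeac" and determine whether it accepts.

start: ε-closure({0}) = {0}
'b' @ 1: {}  — no active states
rest 'eeaeeac' ignored (set empty)
end set {} — state 3 not in

Answer: REJECT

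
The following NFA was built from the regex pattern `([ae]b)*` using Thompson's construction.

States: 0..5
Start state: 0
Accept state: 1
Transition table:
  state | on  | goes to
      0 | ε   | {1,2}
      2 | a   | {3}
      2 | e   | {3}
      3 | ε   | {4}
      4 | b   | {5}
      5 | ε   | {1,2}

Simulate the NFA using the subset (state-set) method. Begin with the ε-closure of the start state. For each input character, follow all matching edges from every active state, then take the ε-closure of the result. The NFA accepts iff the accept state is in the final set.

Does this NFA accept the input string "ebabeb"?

Answer: ACCEPT

Steps:
start: ε-closure({0}) = {0,1,2}
'e' @ 1: {3,4}
'b' @ 2: {1,2,5}  ✓accept
'a' @ 3: {3,4}
'b' @ 4: {1,2,5}  ✓accept
'e' @ 5: {3,4}
'b' @ 6: {1,2,5}  ✓accept
end set {1,2,5} — state 1 in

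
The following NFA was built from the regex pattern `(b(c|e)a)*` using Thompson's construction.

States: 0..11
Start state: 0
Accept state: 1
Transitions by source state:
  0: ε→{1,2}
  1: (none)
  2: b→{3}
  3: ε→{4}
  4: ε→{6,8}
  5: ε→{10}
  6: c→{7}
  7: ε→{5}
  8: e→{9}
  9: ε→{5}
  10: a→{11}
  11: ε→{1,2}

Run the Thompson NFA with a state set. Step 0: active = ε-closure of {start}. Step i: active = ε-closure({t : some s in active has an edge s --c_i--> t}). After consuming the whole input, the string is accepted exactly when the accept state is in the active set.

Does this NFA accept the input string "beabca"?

Answer: ACCEPT

Derivation:
initial (ε-close {0}): {0,1,2}
'b' @ 1: {3,4,6,8}
'e' @ 2: {5,9,10}
'a' @ 3: {1,2,11}  (accept∈set)
'b' @ 4: {3,4,6,8}
'c' @ 5: {5,7,10}
'a' @ 6: {1,2,11}  (accept∈set)
after full input: {1,2,11}  (accept=1 in)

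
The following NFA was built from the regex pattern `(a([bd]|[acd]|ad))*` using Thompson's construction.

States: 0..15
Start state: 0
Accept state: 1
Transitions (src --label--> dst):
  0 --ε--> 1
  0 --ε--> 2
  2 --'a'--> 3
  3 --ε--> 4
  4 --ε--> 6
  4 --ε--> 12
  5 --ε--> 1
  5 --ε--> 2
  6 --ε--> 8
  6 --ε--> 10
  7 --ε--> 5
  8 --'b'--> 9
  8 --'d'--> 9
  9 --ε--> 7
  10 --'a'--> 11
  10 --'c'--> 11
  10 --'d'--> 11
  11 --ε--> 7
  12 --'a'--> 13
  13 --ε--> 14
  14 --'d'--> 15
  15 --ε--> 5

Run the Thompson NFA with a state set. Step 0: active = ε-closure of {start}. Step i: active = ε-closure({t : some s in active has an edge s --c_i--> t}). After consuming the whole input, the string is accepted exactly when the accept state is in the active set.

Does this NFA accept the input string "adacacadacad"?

start: ε-closure({0}) = {0,1,2}
'a' @ 1: {3,4,6,8,10,12}
'd' @ 2: {1,2,5,7,9,11}  [accepting]
'a' @ 3: {3,4,6,8,10,12}
'c' @ 4: {1,2,5,7,11}  [accepting]
'a' @ 5: {3,4,6,8,10,12}
'c' @ 6: {1,2,5,7,11}  [accepting]
'a' @ 7: {3,4,6,8,10,12}
'd' @ 8: {1,2,5,7,9,11}  [accepting]
'a' @ 9: {3,4,6,8,10,12}
'c' @ 10: {1,2,5,7,11}  [accepting]
'a' @ 11: {3,4,6,8,10,12}
'd' @ 12: {1,2,5,7,9,11}  [accepting]
after full input: {1,2,5,7,9,11}  (accept=1 in)

Answer: ACCEPT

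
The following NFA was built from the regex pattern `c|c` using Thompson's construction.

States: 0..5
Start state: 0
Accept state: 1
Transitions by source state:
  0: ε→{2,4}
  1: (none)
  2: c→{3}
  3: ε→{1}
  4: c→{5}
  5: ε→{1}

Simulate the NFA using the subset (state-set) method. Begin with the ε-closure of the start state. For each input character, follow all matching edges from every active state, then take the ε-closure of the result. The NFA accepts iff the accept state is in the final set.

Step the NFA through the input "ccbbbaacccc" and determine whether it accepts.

Answer: REJECT

Trace:
initial (ε-close {0}): {0,2,4}
'c' @ 1: {1,3,5}  [accepting]
'c' @ 2: {}  — no active states
rest 'bbbaacccc' ignored (set empty)
after full input: {}  (accept=1 not in)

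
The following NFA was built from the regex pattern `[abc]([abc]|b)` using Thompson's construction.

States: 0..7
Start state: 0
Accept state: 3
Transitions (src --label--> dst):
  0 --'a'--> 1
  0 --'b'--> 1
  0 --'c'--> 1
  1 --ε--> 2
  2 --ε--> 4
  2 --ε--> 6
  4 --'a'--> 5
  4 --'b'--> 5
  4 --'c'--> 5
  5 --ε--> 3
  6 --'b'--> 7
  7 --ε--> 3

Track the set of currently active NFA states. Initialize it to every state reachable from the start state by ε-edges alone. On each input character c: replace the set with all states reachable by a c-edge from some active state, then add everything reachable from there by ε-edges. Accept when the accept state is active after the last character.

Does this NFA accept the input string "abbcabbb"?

Answer: REJECT

Trace:
S₀ = ε-closure({0}) = {0}
'a' @ 1: {1,2,4,6}
'b' @ 2: {3,5,7}  ✓accept
'b' @ 3: {}  — no active states
rest 'cabbb' ignored (set empty)
final: {}; accept 3 not in set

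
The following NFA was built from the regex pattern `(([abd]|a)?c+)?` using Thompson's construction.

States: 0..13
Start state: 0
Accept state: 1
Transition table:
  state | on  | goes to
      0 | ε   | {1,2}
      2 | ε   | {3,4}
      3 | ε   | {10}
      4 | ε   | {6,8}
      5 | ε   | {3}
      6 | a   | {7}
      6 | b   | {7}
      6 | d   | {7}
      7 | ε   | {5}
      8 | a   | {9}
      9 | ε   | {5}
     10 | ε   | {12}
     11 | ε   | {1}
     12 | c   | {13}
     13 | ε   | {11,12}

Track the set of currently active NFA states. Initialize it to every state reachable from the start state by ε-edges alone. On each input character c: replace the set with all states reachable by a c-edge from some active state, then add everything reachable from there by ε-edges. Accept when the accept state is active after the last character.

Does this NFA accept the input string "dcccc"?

Answer: ACCEPT

Trace:
start: ε-closure({0}) = {0,1,2,3,4,6,8,10,12}
'd' @ 1: {3,5,7,10,12}
'c' @ 2: {1,11,12,13}  (accept∈set)
'c' @ 3: {1,11,12,13}  (accept∈set)
'c' @ 4: {1,11,12,13}  (accept∈set)
'c' @ 5: {1,11,12,13}  (accept∈set)
final: {1,11,12,13}; accept 1 in set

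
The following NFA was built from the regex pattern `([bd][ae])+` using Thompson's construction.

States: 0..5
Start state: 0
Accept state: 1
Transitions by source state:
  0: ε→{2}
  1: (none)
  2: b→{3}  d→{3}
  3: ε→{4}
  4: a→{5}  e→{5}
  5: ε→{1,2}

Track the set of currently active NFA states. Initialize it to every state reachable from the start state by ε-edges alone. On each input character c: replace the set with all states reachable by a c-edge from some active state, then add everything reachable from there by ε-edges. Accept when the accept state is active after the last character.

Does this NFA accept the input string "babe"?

initial (ε-close {0}): {0,2}
'b' @ 1: {3,4}
'a' @ 2: {1,2,5}  ✓accept
'b' @ 3: {3,4}
'e' @ 4: {1,2,5}  ✓accept
final: {1,2,5}; accept 1 in set

Answer: ACCEPT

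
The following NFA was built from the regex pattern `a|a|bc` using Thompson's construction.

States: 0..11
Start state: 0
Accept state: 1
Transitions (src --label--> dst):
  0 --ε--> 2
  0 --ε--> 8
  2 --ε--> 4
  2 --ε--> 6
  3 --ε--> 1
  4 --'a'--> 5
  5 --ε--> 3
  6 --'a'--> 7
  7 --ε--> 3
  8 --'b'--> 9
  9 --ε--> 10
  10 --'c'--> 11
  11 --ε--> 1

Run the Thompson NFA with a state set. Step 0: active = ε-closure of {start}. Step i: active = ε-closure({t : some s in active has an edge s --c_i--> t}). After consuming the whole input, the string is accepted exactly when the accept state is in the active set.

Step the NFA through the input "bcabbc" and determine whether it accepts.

start: ε-closure({0}) = {0,2,4,6,8}
'b' @ 1: {9,10}
'c' @ 2: {1,11}  [accepting]
'a' @ 3: {}  — no active states
rest 'bbc' ignored (set empty)
after full input: {}  (accept=1 not in)

Answer: REJECT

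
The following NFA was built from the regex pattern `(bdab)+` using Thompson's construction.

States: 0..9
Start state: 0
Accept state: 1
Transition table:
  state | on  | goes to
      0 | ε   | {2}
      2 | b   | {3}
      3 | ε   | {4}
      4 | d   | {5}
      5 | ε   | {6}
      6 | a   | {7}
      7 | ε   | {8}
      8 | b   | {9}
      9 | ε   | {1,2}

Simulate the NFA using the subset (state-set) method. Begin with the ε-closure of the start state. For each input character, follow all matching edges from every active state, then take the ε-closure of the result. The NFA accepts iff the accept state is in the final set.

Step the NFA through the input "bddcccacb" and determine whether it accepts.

start: ε-closure({0}) = {0,2}
'b' @ 1: {3,4}
'd' @ 2: {5,6}
'd' @ 3: {}  — no active states
rest 'cccacb' ignored (set empty)
final: {}; accept 1 not in set

Answer: REJECT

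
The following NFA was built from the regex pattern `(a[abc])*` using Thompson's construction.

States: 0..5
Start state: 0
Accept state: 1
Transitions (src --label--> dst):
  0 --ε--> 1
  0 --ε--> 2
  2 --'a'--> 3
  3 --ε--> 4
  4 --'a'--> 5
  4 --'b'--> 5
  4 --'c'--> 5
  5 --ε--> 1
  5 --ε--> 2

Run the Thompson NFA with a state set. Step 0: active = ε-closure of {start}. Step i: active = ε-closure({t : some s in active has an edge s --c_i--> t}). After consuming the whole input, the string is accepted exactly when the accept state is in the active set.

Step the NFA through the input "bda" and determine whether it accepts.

Answer: REJECT

Trace:
start: ε-closure({0}) = {0,1,2}
'b' @ 1: {}  — no active states
rest 'da' ignored (set empty)
after full input: {}  (accept=1 not in)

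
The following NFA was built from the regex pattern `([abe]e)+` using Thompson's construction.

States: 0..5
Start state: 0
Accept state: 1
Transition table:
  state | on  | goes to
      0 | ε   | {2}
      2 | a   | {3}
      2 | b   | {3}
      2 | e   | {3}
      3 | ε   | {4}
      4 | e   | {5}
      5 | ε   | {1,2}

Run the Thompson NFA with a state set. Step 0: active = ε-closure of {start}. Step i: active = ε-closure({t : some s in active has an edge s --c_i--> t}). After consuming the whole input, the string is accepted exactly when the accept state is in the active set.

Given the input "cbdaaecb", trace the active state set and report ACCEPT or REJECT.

start: ε-closure({0}) = {0,2}
'c' @ 1: {}  — no active states
rest 'bdaaecb' ignored (set empty)
after full input: {}  (accept=1 not in)

Answer: REJECT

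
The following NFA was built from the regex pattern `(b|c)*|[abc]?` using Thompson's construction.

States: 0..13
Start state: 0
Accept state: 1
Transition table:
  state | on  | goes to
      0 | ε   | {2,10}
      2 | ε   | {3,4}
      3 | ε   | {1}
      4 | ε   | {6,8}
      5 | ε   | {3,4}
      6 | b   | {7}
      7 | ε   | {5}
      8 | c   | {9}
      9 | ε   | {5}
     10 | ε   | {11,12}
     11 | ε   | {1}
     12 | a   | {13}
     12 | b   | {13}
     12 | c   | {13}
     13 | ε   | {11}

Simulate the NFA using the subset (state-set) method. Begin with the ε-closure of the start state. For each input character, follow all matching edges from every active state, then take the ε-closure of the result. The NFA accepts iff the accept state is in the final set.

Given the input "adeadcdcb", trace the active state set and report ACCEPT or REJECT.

Answer: REJECT

Trace:
initial (ε-close {0}): {0,1,2,3,4,6,8,10,11,12}
'a' @ 1: {1,11,13}  (accept∈set)
'd' @ 2: {}  — no active states
rest 'eadcdcb' ignored (set empty)
final: {}; accept 1 not in set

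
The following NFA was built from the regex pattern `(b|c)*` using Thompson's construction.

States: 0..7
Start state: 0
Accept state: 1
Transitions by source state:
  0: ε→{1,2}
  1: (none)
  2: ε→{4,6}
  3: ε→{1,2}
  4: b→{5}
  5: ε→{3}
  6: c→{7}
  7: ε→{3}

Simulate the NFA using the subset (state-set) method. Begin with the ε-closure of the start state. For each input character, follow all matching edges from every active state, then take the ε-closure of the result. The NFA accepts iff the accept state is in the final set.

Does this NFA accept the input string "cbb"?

Answer: ACCEPT

Steps:
start: ε-closure({0}) = {0,1,2,4,6}
'c' @ 1: {1,2,3,4,6,7}  ✓accept
'b' @ 2: {1,2,3,4,5,6}  ✓accept
'b' @ 3: {1,2,3,4,5,6}  ✓accept
final: {1,2,3,4,5,6}; accept 1 in set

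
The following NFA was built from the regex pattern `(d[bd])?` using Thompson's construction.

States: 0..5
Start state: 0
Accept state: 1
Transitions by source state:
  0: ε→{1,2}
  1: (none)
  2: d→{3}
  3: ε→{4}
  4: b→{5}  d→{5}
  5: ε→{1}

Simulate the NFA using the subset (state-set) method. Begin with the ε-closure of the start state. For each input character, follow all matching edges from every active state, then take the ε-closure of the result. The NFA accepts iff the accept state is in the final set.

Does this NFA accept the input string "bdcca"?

initial (ε-close {0}): {0,1,2}
'b' @ 1: {}  — state set empty
rest 'dcca' ignored (set empty)
after full input: {}  (accept=1 not in)

Answer: REJECT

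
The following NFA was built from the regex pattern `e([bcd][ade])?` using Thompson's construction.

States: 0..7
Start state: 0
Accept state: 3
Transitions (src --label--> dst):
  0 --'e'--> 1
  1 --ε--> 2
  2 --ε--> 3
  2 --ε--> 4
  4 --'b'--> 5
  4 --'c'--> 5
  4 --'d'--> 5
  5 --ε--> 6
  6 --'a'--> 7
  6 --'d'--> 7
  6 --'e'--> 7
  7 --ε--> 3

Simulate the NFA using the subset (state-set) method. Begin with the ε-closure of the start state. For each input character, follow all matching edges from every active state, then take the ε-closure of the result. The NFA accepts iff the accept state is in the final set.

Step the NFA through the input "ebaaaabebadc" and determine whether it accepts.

Answer: REJECT

Steps:
start: ε-closure({0}) = {0}
'e' @ 1: {1,2,3,4}  ✓accept
'b' @ 2: {5,6}
'a' @ 3: {3,7}  ✓accept
'a' @ 4: {}  — dead — no transitions
rest 'aabebadc' ignored (set empty)
after full input: {}  (accept=3 not in)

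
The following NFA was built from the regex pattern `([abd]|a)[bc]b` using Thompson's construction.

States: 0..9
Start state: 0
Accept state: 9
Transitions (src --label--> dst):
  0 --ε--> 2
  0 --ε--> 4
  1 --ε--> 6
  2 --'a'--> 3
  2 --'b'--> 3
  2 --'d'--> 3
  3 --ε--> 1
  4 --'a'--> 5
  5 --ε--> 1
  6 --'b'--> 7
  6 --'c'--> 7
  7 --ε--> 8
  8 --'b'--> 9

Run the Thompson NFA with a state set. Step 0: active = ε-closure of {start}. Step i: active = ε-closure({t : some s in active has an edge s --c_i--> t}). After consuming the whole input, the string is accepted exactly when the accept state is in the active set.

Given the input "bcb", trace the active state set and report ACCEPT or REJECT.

start: ε-closure({0}) = {0,2,4}
'b' @ 1: {1,3,6}
'c' @ 2: {7,8}
'b' @ 3: {9}  (accept∈set)
final: {9}; accept 9 in set

Answer: ACCEPT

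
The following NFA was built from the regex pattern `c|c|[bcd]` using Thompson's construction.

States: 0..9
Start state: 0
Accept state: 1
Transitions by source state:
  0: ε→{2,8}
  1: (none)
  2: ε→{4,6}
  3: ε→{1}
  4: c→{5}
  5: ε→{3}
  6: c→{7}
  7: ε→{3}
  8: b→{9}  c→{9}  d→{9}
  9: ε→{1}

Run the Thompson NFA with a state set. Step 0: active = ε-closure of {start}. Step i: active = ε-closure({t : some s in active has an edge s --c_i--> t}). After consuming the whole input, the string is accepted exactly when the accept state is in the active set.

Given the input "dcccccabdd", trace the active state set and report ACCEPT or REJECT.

Answer: REJECT

Trace:
initial (ε-close {0}): {0,2,4,6,8}
'd' @ 1: {1,9}  ✓accept
'c' @ 2: {}  — no active states
rest 'ccccabdd' ignored (set empty)
final: {}; accept 1 not in set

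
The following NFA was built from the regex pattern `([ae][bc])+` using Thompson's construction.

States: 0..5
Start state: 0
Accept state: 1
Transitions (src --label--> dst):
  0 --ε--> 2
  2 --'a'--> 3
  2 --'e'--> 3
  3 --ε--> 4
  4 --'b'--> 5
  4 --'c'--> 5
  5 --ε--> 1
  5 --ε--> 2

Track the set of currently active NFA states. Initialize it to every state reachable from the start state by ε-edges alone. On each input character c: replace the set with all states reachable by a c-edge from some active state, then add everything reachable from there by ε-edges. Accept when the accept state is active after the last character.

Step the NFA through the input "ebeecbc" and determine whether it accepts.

S₀ = ε-closure({0}) = {0,2}
'e' @ 1: {3,4}
'b' @ 2: {1,2,5}  (accept∈set)
'e' @ 3: {3,4}
'e' @ 4: {}  — dead — no transitions
rest 'cbc' ignored (set empty)
end set {} — state 1 not in

Answer: REJECT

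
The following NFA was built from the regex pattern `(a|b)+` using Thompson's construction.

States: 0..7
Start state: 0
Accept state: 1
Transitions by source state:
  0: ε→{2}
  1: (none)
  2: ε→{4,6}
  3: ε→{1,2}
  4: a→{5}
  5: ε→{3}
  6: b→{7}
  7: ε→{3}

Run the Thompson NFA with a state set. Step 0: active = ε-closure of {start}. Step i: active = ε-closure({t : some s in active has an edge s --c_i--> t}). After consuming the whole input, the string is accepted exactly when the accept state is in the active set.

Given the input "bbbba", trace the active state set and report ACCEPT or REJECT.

start: ε-closure({0}) = {0,2,4,6}
'b' @ 1: {1,2,3,4,6,7}  [accepting]
'b' @ 2: {1,2,3,4,6,7}  [accepting]
'b' @ 3: {1,2,3,4,6,7}  [accepting]
'b' @ 4: {1,2,3,4,6,7}  [accepting]
'a' @ 5: {1,2,3,4,5,6}  [accepting]
final: {1,2,3,4,5,6}; accept 1 in set

Answer: ACCEPT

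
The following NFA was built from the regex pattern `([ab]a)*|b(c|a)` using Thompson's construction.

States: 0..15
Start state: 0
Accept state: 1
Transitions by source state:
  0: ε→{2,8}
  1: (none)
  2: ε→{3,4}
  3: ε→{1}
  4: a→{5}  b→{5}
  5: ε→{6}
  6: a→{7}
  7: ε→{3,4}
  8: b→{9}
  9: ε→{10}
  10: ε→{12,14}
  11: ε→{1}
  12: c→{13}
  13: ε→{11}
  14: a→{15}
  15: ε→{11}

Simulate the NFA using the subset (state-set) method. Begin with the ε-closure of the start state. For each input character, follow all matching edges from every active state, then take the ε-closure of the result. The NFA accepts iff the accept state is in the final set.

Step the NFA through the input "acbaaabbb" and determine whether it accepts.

Answer: REJECT

Trace:
S₀ = ε-closure({0}) = {0,1,2,3,4,8}
'a' @ 1: {5,6}
'c' @ 2: {}  — state set empty
rest 'baaabbb' ignored (set empty)
after full input: {}  (accept=1 not in)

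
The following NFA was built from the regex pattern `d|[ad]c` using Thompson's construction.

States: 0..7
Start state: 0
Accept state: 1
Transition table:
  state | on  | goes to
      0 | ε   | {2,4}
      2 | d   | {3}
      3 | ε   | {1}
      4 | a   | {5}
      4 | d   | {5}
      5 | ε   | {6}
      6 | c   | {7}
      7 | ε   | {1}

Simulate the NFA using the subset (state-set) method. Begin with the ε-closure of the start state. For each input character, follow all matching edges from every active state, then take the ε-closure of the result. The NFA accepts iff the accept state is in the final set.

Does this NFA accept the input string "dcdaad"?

S₀ = ε-closure({0}) = {0,2,4}
'd' @ 1: {1,3,5,6}  (accept∈set)
'c' @ 2: {1,7}  (accept∈set)
'd' @ 3: {}  — no active states
rest 'aad' ignored (set empty)
end set {} — state 1 not in

Answer: REJECT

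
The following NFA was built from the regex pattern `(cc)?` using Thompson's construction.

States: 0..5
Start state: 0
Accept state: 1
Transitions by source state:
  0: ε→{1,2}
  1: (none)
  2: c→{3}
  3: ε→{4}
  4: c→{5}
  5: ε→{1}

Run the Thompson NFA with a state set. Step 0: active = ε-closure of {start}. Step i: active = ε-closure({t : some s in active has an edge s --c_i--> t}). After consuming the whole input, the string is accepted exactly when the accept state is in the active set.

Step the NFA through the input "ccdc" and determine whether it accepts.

start: ε-closure({0}) = {0,1,2}
'c' @ 1: {3,4}
'c' @ 2: {1,5}  [accepting]
'd' @ 3: {}  — state set empty
rest 'c' ignored (set empty)
final: {}; accept 1 not in set

Answer: REJECT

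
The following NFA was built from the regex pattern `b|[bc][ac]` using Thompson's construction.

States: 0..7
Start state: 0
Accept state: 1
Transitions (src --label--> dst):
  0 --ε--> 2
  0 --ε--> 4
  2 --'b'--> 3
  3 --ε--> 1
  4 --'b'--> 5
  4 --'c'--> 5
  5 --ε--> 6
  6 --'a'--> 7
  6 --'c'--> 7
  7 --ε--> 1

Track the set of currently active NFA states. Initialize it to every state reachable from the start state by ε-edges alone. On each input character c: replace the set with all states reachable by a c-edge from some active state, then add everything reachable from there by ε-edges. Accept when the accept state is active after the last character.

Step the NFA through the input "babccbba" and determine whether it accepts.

Answer: REJECT

Steps:
initial (ε-close {0}): {0,2,4}
'b' @ 1: {1,3,5,6}  [accepting]
'a' @ 2: {1,7}  [accepting]
'b' @ 3: {}  — dead — no transitions
rest 'ccbba' ignored (set empty)
after full input: {}  (accept=1 not in)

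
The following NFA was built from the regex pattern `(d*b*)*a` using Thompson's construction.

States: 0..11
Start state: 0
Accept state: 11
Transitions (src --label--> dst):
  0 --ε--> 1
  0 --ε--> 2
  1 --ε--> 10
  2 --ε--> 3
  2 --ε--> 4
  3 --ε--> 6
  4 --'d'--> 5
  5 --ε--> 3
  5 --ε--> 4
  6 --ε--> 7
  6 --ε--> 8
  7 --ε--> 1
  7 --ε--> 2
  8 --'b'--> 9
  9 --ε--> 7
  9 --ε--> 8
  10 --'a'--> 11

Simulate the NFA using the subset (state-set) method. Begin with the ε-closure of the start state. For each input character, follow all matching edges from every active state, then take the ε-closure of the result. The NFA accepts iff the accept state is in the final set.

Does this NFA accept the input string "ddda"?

S₀ = ε-closure({0}) = {0,1,2,3,4,6,7,8,10}
'd' @ 1: {1,2,3,4,5,6,7,8,10}
'd' @ 2: {1,2,3,4,5,6,7,8,10}
'd' @ 3: {1,2,3,4,5,6,7,8,10}
'a' @ 4: {11}  [accepting]
after full input: {11}  (accept=11 in)

Answer: ACCEPT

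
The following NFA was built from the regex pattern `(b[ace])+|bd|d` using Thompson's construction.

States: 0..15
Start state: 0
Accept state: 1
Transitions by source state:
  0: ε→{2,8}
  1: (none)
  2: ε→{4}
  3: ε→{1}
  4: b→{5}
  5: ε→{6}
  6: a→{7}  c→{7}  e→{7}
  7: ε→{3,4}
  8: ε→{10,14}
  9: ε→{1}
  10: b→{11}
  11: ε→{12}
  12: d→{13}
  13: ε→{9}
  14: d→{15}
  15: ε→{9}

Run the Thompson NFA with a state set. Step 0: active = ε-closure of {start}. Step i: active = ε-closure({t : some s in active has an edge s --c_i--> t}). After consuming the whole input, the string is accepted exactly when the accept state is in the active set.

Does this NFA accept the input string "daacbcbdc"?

Answer: REJECT

Derivation:
initial (ε-close {0}): {0,2,4,8,10,14}
'd' @ 1: {1,9,15}  ✓accept
'a' @ 2: {}  — no active states
rest 'acbcbdc' ignored (set empty)
after full input: {}  (accept=1 not in)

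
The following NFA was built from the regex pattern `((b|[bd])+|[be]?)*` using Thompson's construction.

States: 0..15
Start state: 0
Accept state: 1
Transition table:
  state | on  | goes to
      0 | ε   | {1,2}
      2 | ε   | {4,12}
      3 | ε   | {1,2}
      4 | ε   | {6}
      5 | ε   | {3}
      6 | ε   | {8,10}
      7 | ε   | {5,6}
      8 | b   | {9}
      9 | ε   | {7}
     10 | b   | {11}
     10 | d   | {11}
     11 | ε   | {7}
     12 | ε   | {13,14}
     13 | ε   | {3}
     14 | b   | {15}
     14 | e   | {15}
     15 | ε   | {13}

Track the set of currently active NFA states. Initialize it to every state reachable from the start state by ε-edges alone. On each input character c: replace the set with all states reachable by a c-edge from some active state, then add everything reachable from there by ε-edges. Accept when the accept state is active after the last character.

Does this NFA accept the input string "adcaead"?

initial (ε-close {0}): {0,1,2,3,4,6,8,10,12,13,14}
'a' @ 1: {}  — dead — no transitions
rest 'dcaead' ignored (set empty)
final: {}; accept 1 not in set

Answer: REJECT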